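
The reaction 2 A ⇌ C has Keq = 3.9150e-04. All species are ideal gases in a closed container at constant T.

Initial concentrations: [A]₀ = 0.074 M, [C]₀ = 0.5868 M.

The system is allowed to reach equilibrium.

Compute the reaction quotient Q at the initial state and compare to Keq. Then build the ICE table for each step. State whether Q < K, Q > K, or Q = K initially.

Q₀ = 107.2; Q > K (proceeds reverse)

Q₀ = 107.2 vs Keq = 3.9150e-04 ⇒ Q>K, reverse
Step 1:
                   A          C
  init         0.074     0.5868
  Δ            1.172    -0.5862
  eq           1.246 6.0818e-04
  solve Keq expr → x = -0.5862; check Q = 3.9150e-04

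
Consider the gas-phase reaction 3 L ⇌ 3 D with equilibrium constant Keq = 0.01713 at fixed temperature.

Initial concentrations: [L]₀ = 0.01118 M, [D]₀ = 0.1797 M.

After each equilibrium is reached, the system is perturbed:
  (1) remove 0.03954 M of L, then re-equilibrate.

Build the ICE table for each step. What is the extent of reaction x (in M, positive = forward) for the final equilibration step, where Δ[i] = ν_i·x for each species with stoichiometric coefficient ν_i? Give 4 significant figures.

x = -0.002701 M

Q₀ = 4153 vs Keq = 0.01713 ⇒ Q>K, reverse
Step 1:
                    L           D
  Initial     0.01118      0.1797
  Change       0.1406     -0.1406
  Equil        0.1518     0.03912
  solve Keq expr → x = -0.04686; check Q = 0.01713
Then remove 0.03954 M of L.
Step 2:
                    L           D
  Initial      0.1122     0.03912
  Change     0.008104   -0.008104
  Equil        0.1203     0.03102
  solve Keq expr → x = -0.002701; check Q = 0.01713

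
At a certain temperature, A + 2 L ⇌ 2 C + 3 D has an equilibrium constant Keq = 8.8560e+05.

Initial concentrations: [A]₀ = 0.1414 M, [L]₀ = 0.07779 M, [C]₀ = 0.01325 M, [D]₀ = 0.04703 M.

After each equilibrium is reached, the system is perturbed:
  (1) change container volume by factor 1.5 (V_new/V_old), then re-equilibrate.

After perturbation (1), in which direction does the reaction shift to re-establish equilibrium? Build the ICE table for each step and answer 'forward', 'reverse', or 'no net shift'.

Direction: forward

Q₀ = 2.1343e-05 vs Keq = 8.8560e+05 ⇒ Q<K, forward
Step 1:
                    A           L           C           D
  init         0.1414     0.07779     0.01325     0.04703
  Δ          -0.03888    -0.07777     0.07777      0.1167
  eq           0.1025  2.0005e-05     0.09102      0.1637
  solve Keq expr → x = 0.03888; check Q = 8.8560e+05
Then change container volume by factor 1.5 (V_new/V_old).
Step 2:
                    A           L           C           D
  init        0.06834  1.3337e-05     0.06068      0.1091
  Δ       -2.2220e-06 -4.4439e-06  4.4439e-06  6.6659e-06
  eq          0.06834  8.8927e-06     0.06068      0.1091
  solve Keq expr → x = 2.2220e-06; check Q = 8.8560e+05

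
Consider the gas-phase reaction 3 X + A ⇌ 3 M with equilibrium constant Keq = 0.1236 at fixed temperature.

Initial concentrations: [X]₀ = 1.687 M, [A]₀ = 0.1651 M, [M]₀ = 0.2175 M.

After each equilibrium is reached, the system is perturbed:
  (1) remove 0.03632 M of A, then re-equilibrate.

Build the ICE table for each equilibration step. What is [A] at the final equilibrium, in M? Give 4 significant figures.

Q₀ = 0.01298 vs Keq = 0.1236 ⇒ Q<K, forward
Step 1:
                  X         A         M
  Initial     1.687    0.1651    0.2175
  Change    -0.1531  -0.05102    0.1531
  Equil       1.534    0.1141    0.3706
  solve Keq expr → x = 0.05102; check Q = 0.1236
Then remove 0.03632 M of A.
Step 2:
                  X         A         M
  Initial     1.534   0.07776    0.3706
  Change    0.02662  0.008873  -0.02662
  Equil       1.561   0.08663     0.344
  solve Keq expr → x = -0.008873; check Q = 0.1236

[A]_eq = 0.08663 M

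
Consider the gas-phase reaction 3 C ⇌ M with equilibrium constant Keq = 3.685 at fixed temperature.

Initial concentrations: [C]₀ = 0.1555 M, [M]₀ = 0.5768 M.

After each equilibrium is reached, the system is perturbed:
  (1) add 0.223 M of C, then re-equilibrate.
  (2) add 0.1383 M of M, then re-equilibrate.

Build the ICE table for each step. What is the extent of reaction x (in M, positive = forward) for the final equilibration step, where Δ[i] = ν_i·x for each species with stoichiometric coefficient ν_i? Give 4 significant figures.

x = -0.01284 M

Q₀ = 153.4 vs Keq = 3.685 ⇒ Q>K, reverse
Step 1:
                  C         M
  I          0.1555    0.5768
  C          0.3449    -0.115
  E          0.5004    0.4618
  solve Keq expr → x = -0.115; check Q = 3.685
Then add 0.223 M of C.
Step 2:
                  C         M
  I          0.7234    0.4618
  C            -0.2   0.06666
  E          0.5234    0.5285
  solve Keq expr → x = 0.06666; check Q = 3.685
Then add 0.1383 M of M.
Step 3:
                  C         M
  I          0.5234    0.6668
  C         0.03852  -0.01284
  E           0.562    0.6539
  solve Keq expr → x = -0.01284; check Q = 3.685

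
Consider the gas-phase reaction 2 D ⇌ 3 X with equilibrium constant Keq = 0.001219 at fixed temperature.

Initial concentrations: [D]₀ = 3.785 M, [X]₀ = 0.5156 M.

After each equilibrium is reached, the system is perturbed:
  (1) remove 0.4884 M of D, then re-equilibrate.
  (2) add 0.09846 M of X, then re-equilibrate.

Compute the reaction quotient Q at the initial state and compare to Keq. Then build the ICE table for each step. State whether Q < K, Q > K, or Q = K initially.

Q₀ = 0.009568 vs Keq = 0.001219 ⇒ Q>K, reverse
Step 1:
                  D         X
  I           3.785    0.5156
  C          0.1658   -0.2486
  E           3.951     0.267
  solve Keq expr → x = -0.08288; check Q = 0.001219
Then remove 0.4884 M of D.
Step 2:
                  D         X
  I           3.462     0.267
  C         0.01453   -0.0218
  E           3.477    0.2452
  solve Keq expr → x = -0.007266; check Q = 0.001219
Then add 0.09846 M of X.
Step 3:
                  D         X
  I           3.477    0.3436
  C         0.06365  -0.09548
  E           3.541    0.2481
  solve Keq expr → x = -0.03183; check Q = 0.001219

Q₀ = 0.009568; Q > K (proceeds reverse)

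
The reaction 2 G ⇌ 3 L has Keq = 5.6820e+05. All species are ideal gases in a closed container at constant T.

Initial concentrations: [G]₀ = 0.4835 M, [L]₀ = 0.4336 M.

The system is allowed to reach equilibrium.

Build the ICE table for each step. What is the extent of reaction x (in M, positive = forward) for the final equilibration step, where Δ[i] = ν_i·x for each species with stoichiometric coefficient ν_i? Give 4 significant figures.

x = 0.2409 M

Q₀ = 0.3487 vs Keq = 5.6820e+05 ⇒ Q<K, forward
Step 1:
                    G           L
  Initial      0.4835      0.4336
  Change      -0.4819      0.7228
  Equil       0.00165       1.156
  solve Keq expr → x = 0.2409; check Q = 5.6820e+05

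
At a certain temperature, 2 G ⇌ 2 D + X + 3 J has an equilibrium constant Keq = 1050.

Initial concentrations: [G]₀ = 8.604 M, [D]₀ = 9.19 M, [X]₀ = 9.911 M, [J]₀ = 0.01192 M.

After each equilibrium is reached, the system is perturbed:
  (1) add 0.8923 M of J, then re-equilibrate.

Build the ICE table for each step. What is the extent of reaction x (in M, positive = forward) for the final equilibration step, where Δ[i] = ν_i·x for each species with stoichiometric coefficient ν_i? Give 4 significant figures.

x = -0.215 M

Q₀ = 1.9150e-05 vs Keq = 1050 ⇒ Q<K, forward
Step 1:
                    G           D           X           J
  init          8.604        9.19       9.911     0.01192
  Δ            -2.103       2.103       1.051       3.154
  eq            6.501       11.29       10.96       3.166
  solve Keq expr → x = 1.051; check Q = 1050
Then add 0.8923 M of J.
Step 2:
                    G           D           X           J
  init          6.501       11.29       10.96       4.059
  Δ              0.43       -0.43      -0.215     -0.6451
  eq            6.931       10.86       10.75       3.414
  solve Keq expr → x = -0.215; check Q = 1050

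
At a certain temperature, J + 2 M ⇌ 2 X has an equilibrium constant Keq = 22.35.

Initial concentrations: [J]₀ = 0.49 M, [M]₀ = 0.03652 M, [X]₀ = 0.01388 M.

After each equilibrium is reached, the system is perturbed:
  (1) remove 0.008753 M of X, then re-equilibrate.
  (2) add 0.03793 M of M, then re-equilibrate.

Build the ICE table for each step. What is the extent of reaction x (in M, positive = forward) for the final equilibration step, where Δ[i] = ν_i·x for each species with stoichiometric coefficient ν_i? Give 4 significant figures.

x = 0.01441 M

Q₀ = 0.2948 vs Keq = 22.35 ⇒ Q<K, forward
Step 1:
                    J           M           X
  I              0.49     0.03652     0.01388
  C          -0.01235    -0.02471     0.02471
  E            0.4776     0.01181     0.03859
  solve Keq expr → x = 0.01235; check Q = 22.35
Then remove 0.008753 M of X.
Step 2:
                    J           M           X
  I            0.4776     0.01181     0.02984
  C         -0.001022   -0.002043    0.002043
  E            0.4766    0.009768     0.03188
  solve Keq expr → x = 0.001022; check Q = 22.35
Then add 0.03793 M of M.
Step 3:
                    J           M           X
  I            0.4766      0.0477     0.03188
  C          -0.01441    -0.02881     0.02881
  E            0.4622     0.01888     0.06069
  solve Keq expr → x = 0.01441; check Q = 22.35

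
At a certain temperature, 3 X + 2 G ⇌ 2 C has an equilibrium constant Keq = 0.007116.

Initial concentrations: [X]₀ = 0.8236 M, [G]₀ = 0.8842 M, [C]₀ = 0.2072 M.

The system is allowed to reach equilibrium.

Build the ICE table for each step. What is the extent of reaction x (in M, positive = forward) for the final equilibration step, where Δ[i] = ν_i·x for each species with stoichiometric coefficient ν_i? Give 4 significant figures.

Q₀ = 0.09829 vs Keq = 0.007116 ⇒ Q>K, reverse
Step 1:
                   X          G          C
  I           0.8236     0.8842     0.2072
  C           0.1824     0.1216    -0.1216
  E            1.006      1.006    0.08561
  solve Keq expr → x = -0.0608; check Q = 0.007116

x = -0.0608 M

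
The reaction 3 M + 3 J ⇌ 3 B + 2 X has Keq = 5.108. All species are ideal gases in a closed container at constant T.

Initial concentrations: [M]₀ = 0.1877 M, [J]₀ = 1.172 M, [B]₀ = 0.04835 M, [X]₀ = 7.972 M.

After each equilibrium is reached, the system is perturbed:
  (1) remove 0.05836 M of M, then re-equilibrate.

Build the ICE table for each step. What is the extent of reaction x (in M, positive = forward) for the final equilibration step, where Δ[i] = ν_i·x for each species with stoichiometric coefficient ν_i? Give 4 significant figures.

x = -0.006192 M

Q₀ = 0.6748 vs Keq = 5.108 ⇒ Q<K, forward
Step 1:
                    M           J           B           X
  Initial      0.1877       1.172     0.04835       7.972
  Change     -0.02951    -0.02951     0.02951     0.01968
  Equil        0.1582       1.142     0.07786       7.992
  solve Keq expr → x = 0.009838; check Q = 5.108
Then remove 0.05836 M of M.
Step 2:
                    M           J           B           X
  Initial     0.09983       1.142     0.07786       7.992
  Change      0.01857     0.01857    -0.01857    -0.01238
  Equil        0.1184       1.161     0.05929       7.979
  solve Keq expr → x = -0.006192; check Q = 5.108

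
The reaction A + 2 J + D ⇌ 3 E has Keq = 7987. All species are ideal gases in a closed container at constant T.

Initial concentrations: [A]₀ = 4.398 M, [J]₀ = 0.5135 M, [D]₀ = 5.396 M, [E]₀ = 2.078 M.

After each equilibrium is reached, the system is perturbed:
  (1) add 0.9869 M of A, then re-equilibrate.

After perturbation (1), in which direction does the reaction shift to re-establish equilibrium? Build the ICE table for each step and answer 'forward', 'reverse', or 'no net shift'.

Q₀ = 1.434 vs Keq = 7987 ⇒ Q<K, forward
Step 1:
                  A         J         D         E
  init        4.398    0.5135     5.396     2.078
  Δ          -0.251    -0.502    -0.251    0.7529
  eq          4.147   0.01154     5.145     2.831
  solve Keq expr → x = 0.251; check Q = 7987
Then add 0.9869 M of A.
Step 2:
                  A         J         D         E
  init        5.134   0.01154     5.145     2.831
  Δ       -5.7872e-04 -0.001157 -5.7872e-04  0.001736
  eq          5.133   0.01038     5.144     2.833
  solve Keq expr → x = 5.7872e-04; check Q = 7987

Direction: forward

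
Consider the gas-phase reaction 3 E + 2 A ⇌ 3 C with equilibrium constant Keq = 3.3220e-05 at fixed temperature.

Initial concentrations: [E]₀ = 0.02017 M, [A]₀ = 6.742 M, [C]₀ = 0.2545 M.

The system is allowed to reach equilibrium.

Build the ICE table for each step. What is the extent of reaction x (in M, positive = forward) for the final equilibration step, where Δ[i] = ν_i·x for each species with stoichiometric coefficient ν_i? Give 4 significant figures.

x = -0.07529 M

Q₀ = 44.19 vs Keq = 3.3220e-05 ⇒ Q>K, reverse
Step 1:
                   E          A          C
  Initial    0.02017      6.742     0.2545
  Change      0.2259     0.1506    -0.2259
  Equil        0.246      6.893    0.02864
  solve Keq expr → x = -0.07529; check Q = 3.3220e-05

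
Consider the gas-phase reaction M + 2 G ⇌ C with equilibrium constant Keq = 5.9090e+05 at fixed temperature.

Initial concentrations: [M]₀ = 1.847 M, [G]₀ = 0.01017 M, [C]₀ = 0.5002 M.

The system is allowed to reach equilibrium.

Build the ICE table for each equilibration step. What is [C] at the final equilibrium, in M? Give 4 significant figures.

[C]_eq = 0.5049 M

Q₀ = 2618 vs Keq = 5.9090e+05 ⇒ Q<K, forward
Step 1:
                    M           G           C
  Initial       1.847     0.01017      0.5002
  Change    -0.004744   -0.009489    0.004744
  Equil         1.842  6.8107e-04      0.5049
  solve Keq expr → x = 0.004744; check Q = 5.9090e+05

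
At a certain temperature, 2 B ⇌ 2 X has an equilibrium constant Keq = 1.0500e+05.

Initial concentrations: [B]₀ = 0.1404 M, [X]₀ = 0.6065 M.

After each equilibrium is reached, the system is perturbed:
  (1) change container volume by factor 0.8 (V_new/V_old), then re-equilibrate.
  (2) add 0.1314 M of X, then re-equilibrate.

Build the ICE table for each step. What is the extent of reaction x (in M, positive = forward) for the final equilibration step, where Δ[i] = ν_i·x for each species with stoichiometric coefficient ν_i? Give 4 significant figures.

Q₀ = 18.66 vs Keq = 1.0500e+05 ⇒ Q<K, forward
Step 1:
                    B           X
  init         0.1404      0.6065
  Δ           -0.1381      0.1381
  eq         0.002298      0.7446
  solve Keq expr → x = 0.06905; check Q = 1.0500e+05
Then change container volume by factor 0.8 (V_new/V_old).
Step 2:
                    B           X
  init       0.002872      0.9308
  Δ                 0           0
  eq         0.002872      0.9308
  solve Keq expr → x = 0; check Q = 1.0500e+05
Then add 0.1314 M of X.
Step 3:
                    B           X
  init       0.002872       1.062
  Δ        4.0426e-04 -4.0426e-04
  eq         0.003277       1.062
  solve Keq expr → x = -2.0213e-04; check Q = 1.0500e+05

x = -2.0213e-04 M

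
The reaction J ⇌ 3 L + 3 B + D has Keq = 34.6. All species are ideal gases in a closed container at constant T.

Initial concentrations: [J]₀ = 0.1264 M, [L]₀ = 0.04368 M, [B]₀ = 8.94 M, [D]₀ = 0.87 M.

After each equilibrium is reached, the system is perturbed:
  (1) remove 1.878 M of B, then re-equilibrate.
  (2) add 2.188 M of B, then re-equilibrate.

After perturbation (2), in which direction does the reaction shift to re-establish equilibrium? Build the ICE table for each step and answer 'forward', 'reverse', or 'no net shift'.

Direction: reverse

Q₀ = 0.4099 vs Keq = 34.6 ⇒ Q<K, forward
Step 1:
                  J         L         B         D
  init       0.1264   0.04368      8.94      0.87
  Δ        -0.04011    0.1203    0.1203   0.04011
  eq        0.08629     0.164      9.06    0.9101
  solve Keq expr → x = 0.04011; check Q = 34.6
Then remove 1.878 M of B.
Step 2:
                  J         L         B         D
  init      0.08629     0.164     7.182    0.9101
  Δ        -0.01075   0.03225   0.03225   0.01075
  eq        0.07554    0.1963     7.215    0.9209
  solve Keq expr → x = 0.01075; check Q = 34.6
Then add 2.188 M of B.
Step 3:
                  J         L         B         D
  init      0.07554    0.1963     9.403    0.9209
  Δ         0.01221  -0.03663  -0.03663  -0.01221
  eq        0.08775    0.1596     9.366    0.9086
  solve Keq expr → x = -0.01221; check Q = 34.6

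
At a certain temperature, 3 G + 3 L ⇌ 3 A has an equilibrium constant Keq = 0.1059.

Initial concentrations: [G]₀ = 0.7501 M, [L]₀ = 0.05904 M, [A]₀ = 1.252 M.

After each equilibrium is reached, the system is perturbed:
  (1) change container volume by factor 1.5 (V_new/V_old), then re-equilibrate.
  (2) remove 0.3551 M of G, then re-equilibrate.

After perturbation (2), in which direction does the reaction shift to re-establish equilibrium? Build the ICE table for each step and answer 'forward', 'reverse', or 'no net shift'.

Q₀ = 2.2595e+04 vs Keq = 0.1059 ⇒ Q>K, reverse
Step 1:
                   G          L          A
  Initial     0.7501    0.05904      1.252
  Change      0.7152     0.7152    -0.7152
  Equil        1.465     0.7743     0.5368
  solve Keq expr → x = -0.2384; check Q = 0.1059
Then change container volume by factor 1.5 (V_new/V_old).
Step 2:
                   G          L          A
  Initial     0.9769     0.5162     0.3578
  Change      0.0686     0.0686    -0.0686
  Equil        1.045     0.5848     0.2892
  solve Keq expr → x = -0.02287; check Q = 0.1059
Then remove 0.3551 M of G.
Step 3:
                   G          L          A
  Initial     0.6904     0.5848     0.2892
  Change     0.06021    0.06021   -0.06021
  Equil       0.7506      0.645      0.229
  solve Keq expr → x = -0.02007; check Q = 0.1059

Direction: reverse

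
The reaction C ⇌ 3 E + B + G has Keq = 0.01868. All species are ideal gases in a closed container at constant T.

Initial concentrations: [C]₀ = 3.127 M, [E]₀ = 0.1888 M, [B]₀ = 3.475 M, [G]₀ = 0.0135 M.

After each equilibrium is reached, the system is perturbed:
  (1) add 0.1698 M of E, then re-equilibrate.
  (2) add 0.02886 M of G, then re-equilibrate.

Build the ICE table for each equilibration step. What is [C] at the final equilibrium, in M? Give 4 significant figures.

Q₀ = 1.0096e-04 vs Keq = 0.01868 ⇒ Q<K, forward
Step 1:
                   C          E          B          G
  init         3.127     0.1888      3.475     0.0135
  Δ          -0.1065     0.3195     0.1065     0.1065
  eq           3.021     0.5083      3.581       0.12
  solve Keq expr → x = 0.1065; check Q = 0.01868
Then add 0.1698 M of E.
Step 2:
                   C          E          B          G
  init         3.021     0.6781      3.581       0.12
  Δ          0.03478    -0.1043   -0.03478   -0.03478
  eq           3.055     0.5737      3.547    0.08521
  solve Keq expr → x = -0.03478; check Q = 0.01868
Then add 0.02886 M of G.
Step 3:
                   C          E          B          G
  init         3.055     0.5737      3.547     0.1141
  Δ          0.01122   -0.03365   -0.01122   -0.01122
  eq           3.067     0.5401      3.535     0.1029
  solve Keq expr → x = -0.01122; check Q = 0.01868

[C]_eq = 3.067 M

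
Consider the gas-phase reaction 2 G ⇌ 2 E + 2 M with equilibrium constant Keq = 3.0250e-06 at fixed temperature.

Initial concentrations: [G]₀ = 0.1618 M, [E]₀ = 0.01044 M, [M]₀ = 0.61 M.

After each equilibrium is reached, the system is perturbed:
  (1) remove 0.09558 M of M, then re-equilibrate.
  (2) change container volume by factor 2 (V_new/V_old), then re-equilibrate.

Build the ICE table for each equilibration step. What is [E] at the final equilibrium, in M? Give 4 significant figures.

[E]_eq = 5.8896e-04 M

Q₀ = 0.001549 vs Keq = 3.0250e-06 ⇒ Q>K, reverse
Step 1:
                    G           E           M
  I            0.1618     0.01044        0.61
  C          0.009942   -0.009942   -0.009942
  E            0.1717  4.9779e-04      0.6001
  solve Keq expr → x = -0.004971; check Q = 3.0250e-06
Then remove 0.09558 M of M.
Step 2:
                    G           E           M
  I            0.1717  4.9779e-04      0.5045
  C       -9.3879e-05  9.3879e-05  9.3879e-05
  E            0.1716  5.9167e-04      0.5046
  solve Keq expr → x = 4.6940e-05; check Q = 3.0250e-06
Then change container volume by factor 2 (V_new/V_old).
Step 3:
                    G           E           M
  I           0.08582  2.9583e-04      0.2523
  C       -2.9313e-04  2.9313e-04  2.9313e-04
  E           0.08553  5.8896e-04      0.2526
  solve Keq expr → x = 1.4656e-04; check Q = 3.0250e-06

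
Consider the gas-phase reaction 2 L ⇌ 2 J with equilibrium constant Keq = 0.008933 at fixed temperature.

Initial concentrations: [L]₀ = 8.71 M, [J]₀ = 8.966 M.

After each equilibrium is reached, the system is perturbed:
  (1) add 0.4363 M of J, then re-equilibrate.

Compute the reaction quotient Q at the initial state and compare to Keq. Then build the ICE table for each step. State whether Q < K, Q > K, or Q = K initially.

Q₀ = 1.06 vs Keq = 0.008933 ⇒ Q>K, reverse
Step 1:
                  L         J
  Initial      8.71     8.966
  Change       7.44     -7.44
  Equil       16.15     1.526
  solve Keq expr → x = -3.72; check Q = 0.008933
Then add 0.4363 M of J.
Step 2:
                  L         J
  Initial     16.15     1.963
  Change     0.3986   -0.3986
  Equil       16.55     1.564
  solve Keq expr → x = -0.1993; check Q = 0.008933

Q₀ = 1.06; Q > K (proceeds reverse)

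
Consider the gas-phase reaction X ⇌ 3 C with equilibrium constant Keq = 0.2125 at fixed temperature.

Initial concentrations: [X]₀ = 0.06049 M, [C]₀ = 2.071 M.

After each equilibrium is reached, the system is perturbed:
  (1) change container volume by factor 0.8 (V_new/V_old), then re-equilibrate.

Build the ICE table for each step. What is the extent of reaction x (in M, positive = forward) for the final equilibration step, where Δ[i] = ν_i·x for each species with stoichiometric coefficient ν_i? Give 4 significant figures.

x = -0.02659 M

Q₀ = 146.8 vs Keq = 0.2125 ⇒ Q>K, reverse
Step 1:
                   X          C
  init       0.06049      2.071
  Δ            0.524     -1.572
  eq          0.5845     0.4989
  solve Keq expr → x = -0.524; check Q = 0.2125
Then change container volume by factor 0.8 (V_new/V_old).
Step 2:
                   X          C
  init        0.7306     0.6237
  Δ          0.02659   -0.07977
  eq          0.7572     0.5439
  solve Keq expr → x = -0.02659; check Q = 0.2125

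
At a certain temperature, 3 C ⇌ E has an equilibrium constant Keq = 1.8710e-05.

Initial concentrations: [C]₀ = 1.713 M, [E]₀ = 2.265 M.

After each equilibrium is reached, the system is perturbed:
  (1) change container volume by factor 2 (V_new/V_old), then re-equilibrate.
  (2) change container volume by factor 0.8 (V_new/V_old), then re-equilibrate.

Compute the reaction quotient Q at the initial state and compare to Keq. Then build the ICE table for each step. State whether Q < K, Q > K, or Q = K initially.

Q₀ = 0.4506; Q > K (proceeds reverse)

Q₀ = 0.4506 vs Keq = 1.8710e-05 ⇒ Q>K, reverse
Step 1:
                    C           E
  Initial       1.713       2.265
  Change        6.761      -2.254
  Equil         8.474     0.01138
  solve Keq expr → x = -2.254; check Q = 1.8710e-05
Then change container volume by factor 2 (V_new/V_old).
Step 2:
                    C           E
  Initial       4.237    0.005692
  Change      0.01277   -0.004256
  Equil          4.25    0.001436
  solve Keq expr → x = -0.004256; check Q = 1.8710e-05
Then change container volume by factor 0.8 (V_new/V_old).
Step 3:
                    C           E
  Initial       5.312    0.001795
  Change    -0.003015    0.001005
  Equil         5.309      0.0028
  solve Keq expr → x = 0.001005; check Q = 1.8710e-05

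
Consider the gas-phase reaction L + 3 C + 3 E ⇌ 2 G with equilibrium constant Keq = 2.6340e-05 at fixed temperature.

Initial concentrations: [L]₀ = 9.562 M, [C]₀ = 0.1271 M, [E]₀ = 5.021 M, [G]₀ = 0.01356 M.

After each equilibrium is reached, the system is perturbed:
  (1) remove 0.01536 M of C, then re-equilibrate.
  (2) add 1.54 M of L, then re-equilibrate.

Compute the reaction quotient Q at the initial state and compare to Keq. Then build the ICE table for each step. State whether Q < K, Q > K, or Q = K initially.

Q₀ = 7.3988e-05; Q > K (proceeds reverse)

Q₀ = 7.3988e-05 vs Keq = 2.6340e-05 ⇒ Q>K, reverse
Step 1:
                    L           C           E           G
  I             9.562      0.1271       5.021     0.01356
  C          0.002379    0.007138    0.007138   -0.004758
  E             9.564      0.1342       5.028    0.008802
  solve Keq expr → x = -0.002379; check Q = 2.6340e-05
Then remove 0.01536 M of C.
Step 2:
                    L           C           E           G
  I             9.564      0.1189       5.028    0.008802
  C        6.4158e-04    0.001925    0.001925   -0.001283
  E             9.565      0.1208        5.03    0.007518
  solve Keq expr → x = -6.4158e-04; check Q = 2.6340e-05
Then add 1.54 M of L.
Step 3:
                    L           C           E           G
  I             11.11      0.1208        5.03    0.007518
  C       -2.5236e-04 -7.5709e-04 -7.5709e-04  5.0473e-04
  E              11.1        0.12       5.029    0.008023
  solve Keq expr → x = 2.5236e-04; check Q = 2.6340e-05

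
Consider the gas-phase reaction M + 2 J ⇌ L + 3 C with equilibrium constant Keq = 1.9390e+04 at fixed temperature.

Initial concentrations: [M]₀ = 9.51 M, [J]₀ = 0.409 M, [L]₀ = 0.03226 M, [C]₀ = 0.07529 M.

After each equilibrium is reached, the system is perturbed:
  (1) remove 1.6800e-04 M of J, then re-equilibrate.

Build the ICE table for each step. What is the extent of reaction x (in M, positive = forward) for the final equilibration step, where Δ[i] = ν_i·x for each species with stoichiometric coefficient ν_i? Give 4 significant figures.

Q₀ = 8.6546e-06 vs Keq = 1.9390e+04 ⇒ Q<K, forward
Step 1:
                  M         J         L         C
  I            9.51     0.409   0.03226   0.07529
  C         -0.2042   -0.4083    0.2042    0.6125
  E           9.306 6.5297e-04    0.2364    0.6878
  solve Keq expr → x = 0.2042; check Q = 1.9390e+04
Then remove 1.6800e-04 M of J.
Step 2:
                  M         J         L         C
  I           9.306 4.8497e-04    0.2364    0.6878
  C       8.3762e-05 1.6752e-04 -8.3762e-05 -2.5129e-04
  E           9.306 6.5249e-04    0.2363    0.6876
  solve Keq expr → x = -8.3762e-05; check Q = 1.9390e+04

x = -8.3762e-05 M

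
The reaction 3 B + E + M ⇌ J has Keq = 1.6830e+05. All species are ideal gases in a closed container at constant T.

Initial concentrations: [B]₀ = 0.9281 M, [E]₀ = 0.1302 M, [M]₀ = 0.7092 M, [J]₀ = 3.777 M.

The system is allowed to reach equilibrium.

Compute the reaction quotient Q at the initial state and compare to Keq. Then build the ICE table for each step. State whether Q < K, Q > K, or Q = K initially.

Q₀ = 51.17 vs Keq = 1.6830e+05 ⇒ Q<K, forward
Step 1:
                   B          E          M          J
  I           0.9281     0.1302     0.7092      3.777
  C          -0.3898    -0.1299    -0.1299     0.1299
  E           0.5383 2.5697e-04     0.5793      3.907
  solve Keq expr → x = 0.1299; check Q = 1.6830e+05

Q₀ = 51.17; Q < K (proceeds forward)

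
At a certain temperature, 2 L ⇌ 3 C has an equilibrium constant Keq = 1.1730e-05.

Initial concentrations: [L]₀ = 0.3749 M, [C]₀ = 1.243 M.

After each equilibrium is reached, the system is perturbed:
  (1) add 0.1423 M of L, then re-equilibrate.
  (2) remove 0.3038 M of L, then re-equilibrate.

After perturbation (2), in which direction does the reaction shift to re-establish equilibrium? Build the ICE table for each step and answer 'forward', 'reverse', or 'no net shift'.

Direction: reverse

Q₀ = 13.66 vs Keq = 1.1730e-05 ⇒ Q>K, reverse
Step 1:
                    L           C
  I            0.3749       1.243
  C            0.8117      -1.218
  E             1.187     0.02547
  solve Keq expr → x = -0.4058; check Q = 1.1730e-05
Then add 0.1423 M of L.
Step 2:
                    L           C
  I             1.329     0.02547
  C         -0.001319    0.001979
  E             1.328     0.02745
  solve Keq expr → x = 6.5972e-04; check Q = 1.1730e-05
Then remove 0.3038 M of L.
Step 3:
                    L           C
  I             1.024     0.02745
  C          0.002882   -0.004322
  E             1.027     0.02312
  solve Keq expr → x = -0.001441; check Q = 1.1730e-05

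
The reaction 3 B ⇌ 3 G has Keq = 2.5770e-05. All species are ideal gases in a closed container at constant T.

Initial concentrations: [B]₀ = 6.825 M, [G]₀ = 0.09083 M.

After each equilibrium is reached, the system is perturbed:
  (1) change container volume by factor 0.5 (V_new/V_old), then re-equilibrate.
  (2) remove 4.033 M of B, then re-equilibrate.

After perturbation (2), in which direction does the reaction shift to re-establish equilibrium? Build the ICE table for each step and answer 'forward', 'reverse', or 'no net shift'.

Q₀ = 2.3571e-06 vs Keq = 2.5770e-05 ⇒ Q<K, forward
Step 1:
                   B          G
  I            6.825    0.09083
  C          -0.1076     0.1076
  E            6.717     0.1984
  solve Keq expr → x = 0.03586; check Q = 2.5770e-05
Then change container volume by factor 0.5 (V_new/V_old).
Step 2:
                   B          G
  I            13.43     0.3968
  C                0          0
  E            13.43     0.3968
  solve Keq expr → x = 0; check Q = 2.5770e-05
Then remove 4.033 M of B.
Step 3:
                   B          G
  I            9.402     0.3968
  C           0.1157    -0.1157
  E            9.518     0.2811
  solve Keq expr → x = -0.03857; check Q = 2.5770e-05

Direction: reverse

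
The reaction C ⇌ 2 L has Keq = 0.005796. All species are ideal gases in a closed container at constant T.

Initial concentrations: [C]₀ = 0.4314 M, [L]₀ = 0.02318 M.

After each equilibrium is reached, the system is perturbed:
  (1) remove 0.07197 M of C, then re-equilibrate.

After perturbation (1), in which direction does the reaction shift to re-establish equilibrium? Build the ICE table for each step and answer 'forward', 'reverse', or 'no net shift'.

Q₀ = 0.001246 vs Keq = 0.005796 ⇒ Q<K, forward
Step 1:
                    C           L
  init         0.4314     0.02318
  Δ          -0.01303     0.02606
  eq           0.4184     0.04924
  solve Keq expr → x = 0.01303; check Q = 0.005796
Then remove 0.07197 M of C.
Step 2:
                    C           L
  init         0.3464     0.04924
  Δ          0.002148   -0.004297
  eq           0.3485     0.04495
  solve Keq expr → x = -0.002148; check Q = 0.005796

Direction: reverse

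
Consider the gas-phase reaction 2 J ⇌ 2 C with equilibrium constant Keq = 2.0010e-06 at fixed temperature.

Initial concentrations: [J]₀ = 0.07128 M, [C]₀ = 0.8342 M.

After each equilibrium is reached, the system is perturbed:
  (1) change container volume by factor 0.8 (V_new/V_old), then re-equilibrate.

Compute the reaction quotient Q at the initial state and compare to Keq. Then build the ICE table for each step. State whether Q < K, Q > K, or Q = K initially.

Q₀ = 137; Q > K (proceeds reverse)

Q₀ = 137 vs Keq = 2.0010e-06 ⇒ Q>K, reverse
Step 1:
                    J           C
  init        0.07128      0.8342
  Δ            0.8329     -0.8329
  eq           0.9042    0.001279
  solve Keq expr → x = -0.4165; check Q = 2.0010e-06
Then change container volume by factor 0.8 (V_new/V_old).
Step 2:
                    J           C
  init           1.13    0.001599
  Δ                 0           0
  eq             1.13    0.001599
  solve Keq expr → x = 0; check Q = 2.0010e-06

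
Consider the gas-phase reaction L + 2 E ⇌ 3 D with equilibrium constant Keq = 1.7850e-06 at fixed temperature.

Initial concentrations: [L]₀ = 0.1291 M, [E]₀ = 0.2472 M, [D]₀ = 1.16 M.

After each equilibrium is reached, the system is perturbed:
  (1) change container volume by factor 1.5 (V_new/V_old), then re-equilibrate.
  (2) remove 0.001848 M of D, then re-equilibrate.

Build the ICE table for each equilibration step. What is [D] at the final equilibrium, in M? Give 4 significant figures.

Q₀ = 197.9 vs Keq = 1.7850e-06 ⇒ Q>K, reverse
Step 1:
                  L         E         D
  init       0.1291    0.2472      1.16
  Δ          0.3834    0.7668     -1.15
  eq         0.5125     1.014  0.009798
  solve Keq expr → x = -0.3834; check Q = 1.7850e-06
Then change container volume by factor 1.5 (V_new/V_old).
Step 2:
                  L         E         D
  init       0.3417     0.676  0.006532
  Δ               0         0         0
  eq         0.3417     0.676  0.006532
  solve Keq expr → x = 0; check Q = 1.7850e-06
Then remove 0.001848 M of D.
Step 3:
                  L         E         D
  init       0.3417     0.676  0.004684
  Δ       -6.1207e-04 -0.001224  0.001836
  eq         0.3411    0.6748   0.00652
  solve Keq expr → x = 6.1207e-04; check Q = 1.7850e-06

[D]_eq = 0.00652 M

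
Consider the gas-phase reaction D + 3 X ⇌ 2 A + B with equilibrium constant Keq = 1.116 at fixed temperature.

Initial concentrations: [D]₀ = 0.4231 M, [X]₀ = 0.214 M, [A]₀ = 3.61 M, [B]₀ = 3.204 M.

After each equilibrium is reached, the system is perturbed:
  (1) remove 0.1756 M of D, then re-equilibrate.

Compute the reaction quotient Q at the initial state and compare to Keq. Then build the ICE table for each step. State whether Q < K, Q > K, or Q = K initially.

Q₀ = 1.0070e+04; Q > K (proceeds reverse)

Q₀ = 1.0070e+04 vs Keq = 1.116 ⇒ Q>K, reverse
Step 1:
                    D           X           A           B
  init         0.4231       0.214        3.61       3.204
  Δ            0.6662       1.998      -1.332     -0.6662
  eq            1.089       2.212       2.278       2.538
  solve Keq expr → x = -0.6662; check Q = 1.116
Then remove 0.1756 M of D.
Step 2:
                    D           X           A           B
  init         0.9137       2.212       2.278       2.538
  Δ           0.02424     0.07271    -0.04847    -0.02424
  eq           0.9379       2.285       2.229       2.514
  solve Keq expr → x = -0.02424; check Q = 1.116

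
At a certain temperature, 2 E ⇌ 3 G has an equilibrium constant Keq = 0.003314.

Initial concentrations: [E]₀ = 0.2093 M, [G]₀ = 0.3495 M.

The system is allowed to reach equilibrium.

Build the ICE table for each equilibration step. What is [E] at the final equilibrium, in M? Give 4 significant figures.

Q₀ = 0.9745 vs Keq = 0.003314 ⇒ Q>K, reverse
Step 1:
                  E         G
  Initial    0.2093    0.3495
  Change       0.18     -0.27
  Equil      0.3893   0.07949
  solve Keq expr → x = -0.09; check Q = 0.003314

[E]_eq = 0.3893 M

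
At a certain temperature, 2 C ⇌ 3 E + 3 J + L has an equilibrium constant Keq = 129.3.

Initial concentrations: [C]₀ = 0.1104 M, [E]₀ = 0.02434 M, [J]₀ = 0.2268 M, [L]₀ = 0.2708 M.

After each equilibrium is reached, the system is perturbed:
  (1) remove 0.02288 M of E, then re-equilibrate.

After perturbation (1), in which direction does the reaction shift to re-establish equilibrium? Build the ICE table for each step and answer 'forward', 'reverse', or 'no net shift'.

Direction: forward

Q₀ = 3.7377e-06 vs Keq = 129.3 ⇒ Q<K, forward
Step 1:
                   C          E          J          L
  I           0.1104    0.02434     0.2268     0.2708
  C          -0.1094     0.1641     0.1641     0.0547
  E         0.001003     0.1884     0.3909     0.3255
  solve Keq expr → x = 0.0547; check Q = 129.3
Then remove 0.02288 M of E.
Step 2:
                   C          E          J          L
  I         0.001003     0.1656     0.3909     0.3255
  C       -1.7412e-04 2.6118e-04 2.6118e-04 8.7061e-05
  E       8.2890e-04     0.1658     0.3912     0.3256
  solve Keq expr → x = 8.7061e-05; check Q = 129.3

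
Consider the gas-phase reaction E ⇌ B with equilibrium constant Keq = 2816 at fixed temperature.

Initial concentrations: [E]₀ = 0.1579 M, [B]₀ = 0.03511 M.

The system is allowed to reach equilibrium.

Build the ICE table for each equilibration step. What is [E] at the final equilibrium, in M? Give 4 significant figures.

Q₀ = 0.2224 vs Keq = 2816 ⇒ Q<K, forward
Step 1:
                    E           B
  Initial      0.1579     0.03511
  Change      -0.1578      0.1578
  Equil    6.8516e-05      0.1929
  solve Keq expr → x = 0.1578; check Q = 2816

[E]_eq = 6.8516e-05 M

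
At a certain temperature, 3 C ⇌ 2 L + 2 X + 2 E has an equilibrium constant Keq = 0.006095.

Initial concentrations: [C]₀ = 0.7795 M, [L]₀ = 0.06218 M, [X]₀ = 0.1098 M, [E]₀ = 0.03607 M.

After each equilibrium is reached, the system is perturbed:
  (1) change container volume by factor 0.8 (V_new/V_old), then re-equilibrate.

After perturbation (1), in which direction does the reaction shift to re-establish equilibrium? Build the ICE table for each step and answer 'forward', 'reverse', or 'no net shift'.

Q₀ = 1.2804e-07 vs Keq = 0.006095 ⇒ Q<K, forward
Step 1:
                   C          L          X          E
  Initial     0.7795    0.06218     0.1098    0.03607
  Change     -0.3288     0.2192     0.2192     0.2192
  Equil       0.4507     0.2814      0.329     0.2552
  solve Keq expr → x = 0.1096; check Q = 0.006095
Then change container volume by factor 0.8 (V_new/V_old).
Step 2:
                   C          L          X          E
  Initial     0.5634     0.3517     0.4112     0.3191
  Change     0.03984   -0.02656   -0.02656   -0.02656
  Equil       0.6033     0.3251     0.3847     0.2925
  solve Keq expr → x = -0.01328; check Q = 0.006095

Direction: reverse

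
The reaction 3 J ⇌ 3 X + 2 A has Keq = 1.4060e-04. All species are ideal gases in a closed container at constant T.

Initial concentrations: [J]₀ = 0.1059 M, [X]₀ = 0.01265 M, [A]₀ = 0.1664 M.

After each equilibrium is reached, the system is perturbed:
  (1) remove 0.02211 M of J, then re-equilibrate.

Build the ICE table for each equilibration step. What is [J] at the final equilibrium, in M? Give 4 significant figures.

Q₀ = 4.7194e-05 vs Keq = 1.4060e-04 ⇒ Q<K, forward
Step 1:
                    J           X           A
  Initial      0.1059     0.01265      0.1664
  Change    -0.004559    0.004559     0.00304
  Equil        0.1013     0.01721      0.1694
  solve Keq expr → x = 0.00152; check Q = 1.4060e-04
Then remove 0.02211 M of J.
Step 2:
                    J           X           A
  Initial     0.07923     0.01721      0.1694
  Change     0.003111   -0.003111   -0.002074
  Equil       0.08234      0.0141      0.1674
  solve Keq expr → x = -0.001037; check Q = 1.4060e-04

[J]_eq = 0.08234 M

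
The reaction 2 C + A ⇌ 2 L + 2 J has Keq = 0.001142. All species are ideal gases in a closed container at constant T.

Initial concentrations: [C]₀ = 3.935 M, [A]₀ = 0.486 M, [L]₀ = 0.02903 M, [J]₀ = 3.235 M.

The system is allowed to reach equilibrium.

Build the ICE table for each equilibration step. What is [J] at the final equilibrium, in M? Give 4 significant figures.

[J]_eq = 3.235 M

Q₀ = 0.001172 vs Keq = 0.001142 ⇒ Q>K, reverse
Step 1:
                   C          A          L          J
  I            3.935      0.486    0.02903      3.235
  C       3.6241e-04 1.8120e-04 -3.6241e-04 -3.6241e-04
  E            3.935     0.4862    0.02867      3.235
  solve Keq expr → x = -1.8120e-04; check Q = 0.001142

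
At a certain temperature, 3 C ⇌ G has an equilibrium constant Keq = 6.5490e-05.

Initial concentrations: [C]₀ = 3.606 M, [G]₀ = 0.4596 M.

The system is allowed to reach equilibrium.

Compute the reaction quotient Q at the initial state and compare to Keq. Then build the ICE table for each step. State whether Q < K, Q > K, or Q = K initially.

Q₀ = 0.009802 vs Keq = 6.5490e-05 ⇒ Q>K, reverse
Step 1:
                    C           G
  init          3.606      0.4596
  Δ             1.355     -0.4516
  eq            4.961    0.007995
  solve Keq expr → x = -0.4516; check Q = 6.5490e-05

Q₀ = 0.009802; Q > K (proceeds reverse)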